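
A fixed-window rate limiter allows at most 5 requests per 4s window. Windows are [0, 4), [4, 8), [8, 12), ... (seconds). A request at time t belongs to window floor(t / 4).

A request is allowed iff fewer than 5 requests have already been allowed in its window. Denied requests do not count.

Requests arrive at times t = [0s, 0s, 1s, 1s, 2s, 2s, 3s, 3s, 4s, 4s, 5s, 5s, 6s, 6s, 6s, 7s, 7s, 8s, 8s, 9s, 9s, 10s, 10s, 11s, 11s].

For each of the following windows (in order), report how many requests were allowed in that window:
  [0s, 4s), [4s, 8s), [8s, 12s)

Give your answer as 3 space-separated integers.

Processing requests:
  req#1 t=0s (window 0): ALLOW
  req#2 t=0s (window 0): ALLOW
  req#3 t=1s (window 0): ALLOW
  req#4 t=1s (window 0): ALLOW
  req#5 t=2s (window 0): ALLOW
  req#6 t=2s (window 0): DENY
  req#7 t=3s (window 0): DENY
  req#8 t=3s (window 0): DENY
  req#9 t=4s (window 1): ALLOW
  req#10 t=4s (window 1): ALLOW
  req#11 t=5s (window 1): ALLOW
  req#12 t=5s (window 1): ALLOW
  req#13 t=6s (window 1): ALLOW
  req#14 t=6s (window 1): DENY
  req#15 t=6s (window 1): DENY
  req#16 t=7s (window 1): DENY
  req#17 t=7s (window 1): DENY
  req#18 t=8s (window 2): ALLOW
  req#19 t=8s (window 2): ALLOW
  req#20 t=9s (window 2): ALLOW
  req#21 t=9s (window 2): ALLOW
  req#22 t=10s (window 2): ALLOW
  req#23 t=10s (window 2): DENY
  req#24 t=11s (window 2): DENY
  req#25 t=11s (window 2): DENY

Allowed counts by window: 5 5 5

Answer: 5 5 5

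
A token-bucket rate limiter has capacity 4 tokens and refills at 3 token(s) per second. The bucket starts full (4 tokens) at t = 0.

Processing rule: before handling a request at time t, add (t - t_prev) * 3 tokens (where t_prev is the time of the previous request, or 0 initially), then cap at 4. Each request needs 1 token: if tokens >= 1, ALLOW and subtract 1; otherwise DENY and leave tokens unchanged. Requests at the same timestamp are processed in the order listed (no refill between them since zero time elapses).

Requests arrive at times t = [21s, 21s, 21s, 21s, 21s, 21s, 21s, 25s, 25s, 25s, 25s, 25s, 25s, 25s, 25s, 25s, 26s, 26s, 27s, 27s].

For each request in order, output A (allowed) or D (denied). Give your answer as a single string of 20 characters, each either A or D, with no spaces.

Answer: AAAADDDAAAADDDDDAAAA

Derivation:
Simulating step by step:
  req#1 t=21s: ALLOW
  req#2 t=21s: ALLOW
  req#3 t=21s: ALLOW
  req#4 t=21s: ALLOW
  req#5 t=21s: DENY
  req#6 t=21s: DENY
  req#7 t=21s: DENY
  req#8 t=25s: ALLOW
  req#9 t=25s: ALLOW
  req#10 t=25s: ALLOW
  req#11 t=25s: ALLOW
  req#12 t=25s: DENY
  req#13 t=25s: DENY
  req#14 t=25s: DENY
  req#15 t=25s: DENY
  req#16 t=25s: DENY
  req#17 t=26s: ALLOW
  req#18 t=26s: ALLOW
  req#19 t=27s: ALLOW
  req#20 t=27s: ALLOW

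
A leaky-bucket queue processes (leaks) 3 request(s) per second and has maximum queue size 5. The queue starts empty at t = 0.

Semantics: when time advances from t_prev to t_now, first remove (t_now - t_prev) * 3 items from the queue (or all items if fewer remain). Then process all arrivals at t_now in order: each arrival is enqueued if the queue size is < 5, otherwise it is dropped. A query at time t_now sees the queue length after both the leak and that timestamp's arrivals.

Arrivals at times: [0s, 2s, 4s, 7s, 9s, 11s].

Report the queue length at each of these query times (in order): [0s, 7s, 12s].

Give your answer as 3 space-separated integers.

Queue lengths at query times:
  query t=0s: backlog = 1
  query t=7s: backlog = 1
  query t=12s: backlog = 0

Answer: 1 1 0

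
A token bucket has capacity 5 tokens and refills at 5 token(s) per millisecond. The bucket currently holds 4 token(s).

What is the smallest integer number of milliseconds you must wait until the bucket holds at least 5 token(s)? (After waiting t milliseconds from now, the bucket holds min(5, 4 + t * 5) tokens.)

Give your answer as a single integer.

Need 4 + t * 5 >= 5, so t >= 1/5.
Smallest integer t = ceil(1/5) = 1.

Answer: 1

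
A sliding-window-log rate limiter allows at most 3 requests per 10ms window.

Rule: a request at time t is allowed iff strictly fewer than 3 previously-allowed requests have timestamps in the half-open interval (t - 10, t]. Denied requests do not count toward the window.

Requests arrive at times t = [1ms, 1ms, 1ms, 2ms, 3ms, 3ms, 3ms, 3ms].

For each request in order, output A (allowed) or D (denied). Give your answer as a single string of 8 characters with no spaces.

Answer: AAADDDDD

Derivation:
Tracking allowed requests in the window:
  req#1 t=1ms: ALLOW
  req#2 t=1ms: ALLOW
  req#3 t=1ms: ALLOW
  req#4 t=2ms: DENY
  req#5 t=3ms: DENY
  req#6 t=3ms: DENY
  req#7 t=3ms: DENY
  req#8 t=3ms: DENY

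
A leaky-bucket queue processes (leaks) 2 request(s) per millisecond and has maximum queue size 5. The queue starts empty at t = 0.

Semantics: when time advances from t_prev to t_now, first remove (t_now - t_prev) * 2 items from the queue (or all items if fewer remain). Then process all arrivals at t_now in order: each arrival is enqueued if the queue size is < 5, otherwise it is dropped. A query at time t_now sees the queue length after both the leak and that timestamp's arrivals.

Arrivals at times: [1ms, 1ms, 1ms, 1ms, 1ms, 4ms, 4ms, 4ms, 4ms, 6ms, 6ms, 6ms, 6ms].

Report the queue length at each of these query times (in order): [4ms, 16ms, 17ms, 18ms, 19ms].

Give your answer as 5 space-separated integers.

Answer: 4 0 0 0 0

Derivation:
Queue lengths at query times:
  query t=4ms: backlog = 4
  query t=16ms: backlog = 0
  query t=17ms: backlog = 0
  query t=18ms: backlog = 0
  query t=19ms: backlog = 0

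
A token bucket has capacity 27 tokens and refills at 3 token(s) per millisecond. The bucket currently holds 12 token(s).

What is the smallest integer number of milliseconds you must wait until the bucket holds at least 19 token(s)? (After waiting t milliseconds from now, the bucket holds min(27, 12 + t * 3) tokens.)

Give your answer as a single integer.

Need 12 + t * 3 >= 19, so t >= 7/3.
Smallest integer t = ceil(7/3) = 3.

Answer: 3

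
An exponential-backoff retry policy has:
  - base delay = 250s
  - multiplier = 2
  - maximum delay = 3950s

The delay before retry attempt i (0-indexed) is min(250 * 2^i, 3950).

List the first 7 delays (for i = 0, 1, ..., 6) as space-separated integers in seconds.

Answer: 250 500 1000 2000 3950 3950 3950

Derivation:
Computing each delay:
  i=0: min(250*2^0, 3950) = 250
  i=1: min(250*2^1, 3950) = 500
  i=2: min(250*2^2, 3950) = 1000
  i=3: min(250*2^3, 3950) = 2000
  i=4: min(250*2^4, 3950) = 3950
  i=5: min(250*2^5, 3950) = 3950
  i=6: min(250*2^6, 3950) = 3950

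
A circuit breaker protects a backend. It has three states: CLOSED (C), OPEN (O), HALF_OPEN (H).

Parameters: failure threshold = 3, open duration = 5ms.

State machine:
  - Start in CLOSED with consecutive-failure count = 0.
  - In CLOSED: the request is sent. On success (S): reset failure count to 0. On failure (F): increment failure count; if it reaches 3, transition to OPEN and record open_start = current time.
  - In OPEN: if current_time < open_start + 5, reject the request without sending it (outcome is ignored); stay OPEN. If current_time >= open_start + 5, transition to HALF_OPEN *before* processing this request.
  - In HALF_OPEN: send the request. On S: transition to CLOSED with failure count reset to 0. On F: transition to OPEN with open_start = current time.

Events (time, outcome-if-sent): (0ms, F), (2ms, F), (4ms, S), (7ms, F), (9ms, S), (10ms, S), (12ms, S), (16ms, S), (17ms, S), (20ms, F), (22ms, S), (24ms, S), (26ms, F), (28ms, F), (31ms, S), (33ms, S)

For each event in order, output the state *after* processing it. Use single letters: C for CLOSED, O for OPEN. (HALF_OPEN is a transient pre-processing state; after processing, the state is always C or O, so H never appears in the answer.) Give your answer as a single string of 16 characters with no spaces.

State after each event:
  event#1 t=0ms outcome=F: state=CLOSED
  event#2 t=2ms outcome=F: state=CLOSED
  event#3 t=4ms outcome=S: state=CLOSED
  event#4 t=7ms outcome=F: state=CLOSED
  event#5 t=9ms outcome=S: state=CLOSED
  event#6 t=10ms outcome=S: state=CLOSED
  event#7 t=12ms outcome=S: state=CLOSED
  event#8 t=16ms outcome=S: state=CLOSED
  event#9 t=17ms outcome=S: state=CLOSED
  event#10 t=20ms outcome=F: state=CLOSED
  event#11 t=22ms outcome=S: state=CLOSED
  event#12 t=24ms outcome=S: state=CLOSED
  event#13 t=26ms outcome=F: state=CLOSED
  event#14 t=28ms outcome=F: state=CLOSED
  event#15 t=31ms outcome=S: state=CLOSED
  event#16 t=33ms outcome=S: state=CLOSED

Answer: CCCCCCCCCCCCCCCC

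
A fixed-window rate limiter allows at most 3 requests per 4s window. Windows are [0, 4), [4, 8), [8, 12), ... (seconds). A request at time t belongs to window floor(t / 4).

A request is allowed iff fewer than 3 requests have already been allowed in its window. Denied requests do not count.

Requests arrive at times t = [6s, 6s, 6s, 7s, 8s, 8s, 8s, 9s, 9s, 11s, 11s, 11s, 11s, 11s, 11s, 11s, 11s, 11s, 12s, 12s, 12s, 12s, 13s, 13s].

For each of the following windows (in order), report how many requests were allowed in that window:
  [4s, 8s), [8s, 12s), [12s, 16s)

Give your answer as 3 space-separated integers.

Answer: 3 3 3

Derivation:
Processing requests:
  req#1 t=6s (window 1): ALLOW
  req#2 t=6s (window 1): ALLOW
  req#3 t=6s (window 1): ALLOW
  req#4 t=7s (window 1): DENY
  req#5 t=8s (window 2): ALLOW
  req#6 t=8s (window 2): ALLOW
  req#7 t=8s (window 2): ALLOW
  req#8 t=9s (window 2): DENY
  req#9 t=9s (window 2): DENY
  req#10 t=11s (window 2): DENY
  req#11 t=11s (window 2): DENY
  req#12 t=11s (window 2): DENY
  req#13 t=11s (window 2): DENY
  req#14 t=11s (window 2): DENY
  req#15 t=11s (window 2): DENY
  req#16 t=11s (window 2): DENY
  req#17 t=11s (window 2): DENY
  req#18 t=11s (window 2): DENY
  req#19 t=12s (window 3): ALLOW
  req#20 t=12s (window 3): ALLOW
  req#21 t=12s (window 3): ALLOW
  req#22 t=12s (window 3): DENY
  req#23 t=13s (window 3): DENY
  req#24 t=13s (window 3): DENY

Allowed counts by window: 3 3 3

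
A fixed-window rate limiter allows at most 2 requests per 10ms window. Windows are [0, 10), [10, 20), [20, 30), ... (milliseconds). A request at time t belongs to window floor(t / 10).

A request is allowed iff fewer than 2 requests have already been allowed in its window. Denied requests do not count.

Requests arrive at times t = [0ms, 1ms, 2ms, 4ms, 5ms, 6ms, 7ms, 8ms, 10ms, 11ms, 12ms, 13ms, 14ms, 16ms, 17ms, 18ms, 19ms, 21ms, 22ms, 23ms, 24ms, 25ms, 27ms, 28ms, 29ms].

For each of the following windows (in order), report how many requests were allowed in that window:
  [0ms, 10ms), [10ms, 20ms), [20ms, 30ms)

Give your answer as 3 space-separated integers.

Answer: 2 2 2

Derivation:
Processing requests:
  req#1 t=0ms (window 0): ALLOW
  req#2 t=1ms (window 0): ALLOW
  req#3 t=2ms (window 0): DENY
  req#4 t=4ms (window 0): DENY
  req#5 t=5ms (window 0): DENY
  req#6 t=6ms (window 0): DENY
  req#7 t=7ms (window 0): DENY
  req#8 t=8ms (window 0): DENY
  req#9 t=10ms (window 1): ALLOW
  req#10 t=11ms (window 1): ALLOW
  req#11 t=12ms (window 1): DENY
  req#12 t=13ms (window 1): DENY
  req#13 t=14ms (window 1): DENY
  req#14 t=16ms (window 1): DENY
  req#15 t=17ms (window 1): DENY
  req#16 t=18ms (window 1): DENY
  req#17 t=19ms (window 1): DENY
  req#18 t=21ms (window 2): ALLOW
  req#19 t=22ms (window 2): ALLOW
  req#20 t=23ms (window 2): DENY
  req#21 t=24ms (window 2): DENY
  req#22 t=25ms (window 2): DENY
  req#23 t=27ms (window 2): DENY
  req#24 t=28ms (window 2): DENY
  req#25 t=29ms (window 2): DENY

Allowed counts by window: 2 2 2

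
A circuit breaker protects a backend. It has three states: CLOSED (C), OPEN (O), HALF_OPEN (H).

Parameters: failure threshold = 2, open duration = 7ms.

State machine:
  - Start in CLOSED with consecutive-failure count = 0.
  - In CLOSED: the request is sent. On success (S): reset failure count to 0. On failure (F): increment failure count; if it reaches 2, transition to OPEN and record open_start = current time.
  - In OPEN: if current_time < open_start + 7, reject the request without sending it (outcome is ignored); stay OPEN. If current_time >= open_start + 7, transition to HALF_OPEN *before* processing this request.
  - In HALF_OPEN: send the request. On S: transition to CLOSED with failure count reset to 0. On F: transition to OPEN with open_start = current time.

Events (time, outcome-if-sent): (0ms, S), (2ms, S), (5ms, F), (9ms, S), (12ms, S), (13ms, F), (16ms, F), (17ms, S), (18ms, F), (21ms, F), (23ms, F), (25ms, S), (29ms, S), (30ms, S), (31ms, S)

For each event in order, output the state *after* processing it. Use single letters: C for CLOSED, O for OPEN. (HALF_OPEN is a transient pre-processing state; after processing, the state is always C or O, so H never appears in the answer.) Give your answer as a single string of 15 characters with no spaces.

Answer: CCCCCCOOOOOOOCC

Derivation:
State after each event:
  event#1 t=0ms outcome=S: state=CLOSED
  event#2 t=2ms outcome=S: state=CLOSED
  event#3 t=5ms outcome=F: state=CLOSED
  event#4 t=9ms outcome=S: state=CLOSED
  event#5 t=12ms outcome=S: state=CLOSED
  event#6 t=13ms outcome=F: state=CLOSED
  event#7 t=16ms outcome=F: state=OPEN
  event#8 t=17ms outcome=S: state=OPEN
  event#9 t=18ms outcome=F: state=OPEN
  event#10 t=21ms outcome=F: state=OPEN
  event#11 t=23ms outcome=F: state=OPEN
  event#12 t=25ms outcome=S: state=OPEN
  event#13 t=29ms outcome=S: state=OPEN
  event#14 t=30ms outcome=S: state=CLOSED
  event#15 t=31ms outcome=S: state=CLOSED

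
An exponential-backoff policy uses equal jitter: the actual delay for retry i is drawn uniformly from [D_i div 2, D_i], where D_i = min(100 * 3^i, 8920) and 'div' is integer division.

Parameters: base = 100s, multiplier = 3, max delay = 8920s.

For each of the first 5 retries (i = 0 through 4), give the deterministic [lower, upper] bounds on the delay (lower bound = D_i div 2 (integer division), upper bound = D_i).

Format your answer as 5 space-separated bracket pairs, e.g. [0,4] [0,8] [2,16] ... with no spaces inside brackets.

Answer: [50,100] [150,300] [450,900] [1350,2700] [4050,8100]

Derivation:
Computing bounds per retry:
  i=0: D_i=min(100*3^0,8920)=100, bounds=[50,100]
  i=1: D_i=min(100*3^1,8920)=300, bounds=[150,300]
  i=2: D_i=min(100*3^2,8920)=900, bounds=[450,900]
  i=3: D_i=min(100*3^3,8920)=2700, bounds=[1350,2700]
  i=4: D_i=min(100*3^4,8920)=8100, bounds=[4050,8100]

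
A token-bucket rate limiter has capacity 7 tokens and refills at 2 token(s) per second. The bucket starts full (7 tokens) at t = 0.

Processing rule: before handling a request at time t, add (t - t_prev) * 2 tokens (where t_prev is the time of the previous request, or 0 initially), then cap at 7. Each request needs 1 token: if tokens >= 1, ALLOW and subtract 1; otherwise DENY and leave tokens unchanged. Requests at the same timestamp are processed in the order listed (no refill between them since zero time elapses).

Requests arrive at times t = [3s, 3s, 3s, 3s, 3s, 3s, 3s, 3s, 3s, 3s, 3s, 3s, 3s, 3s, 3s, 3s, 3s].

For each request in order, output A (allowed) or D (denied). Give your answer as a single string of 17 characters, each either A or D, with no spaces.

Answer: AAAAAAADDDDDDDDDD

Derivation:
Simulating step by step:
  req#1 t=3s: ALLOW
  req#2 t=3s: ALLOW
  req#3 t=3s: ALLOW
  req#4 t=3s: ALLOW
  req#5 t=3s: ALLOW
  req#6 t=3s: ALLOW
  req#7 t=3s: ALLOW
  req#8 t=3s: DENY
  req#9 t=3s: DENY
  req#10 t=3s: DENY
  req#11 t=3s: DENY
  req#12 t=3s: DENY
  req#13 t=3s: DENY
  req#14 t=3s: DENY
  req#15 t=3s: DENY
  req#16 t=3s: DENY
  req#17 t=3s: DENY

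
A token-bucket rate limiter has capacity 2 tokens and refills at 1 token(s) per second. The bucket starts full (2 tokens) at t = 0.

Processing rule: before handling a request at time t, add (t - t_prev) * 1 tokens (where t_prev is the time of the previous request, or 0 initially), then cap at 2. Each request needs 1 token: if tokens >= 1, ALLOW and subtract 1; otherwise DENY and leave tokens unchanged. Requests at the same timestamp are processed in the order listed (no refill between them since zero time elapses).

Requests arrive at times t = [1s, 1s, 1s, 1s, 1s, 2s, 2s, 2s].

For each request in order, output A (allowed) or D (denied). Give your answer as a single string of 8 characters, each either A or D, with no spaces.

Answer: AADDDADD

Derivation:
Simulating step by step:
  req#1 t=1s: ALLOW
  req#2 t=1s: ALLOW
  req#3 t=1s: DENY
  req#4 t=1s: DENY
  req#5 t=1s: DENY
  req#6 t=2s: ALLOW
  req#7 t=2s: DENY
  req#8 t=2s: DENY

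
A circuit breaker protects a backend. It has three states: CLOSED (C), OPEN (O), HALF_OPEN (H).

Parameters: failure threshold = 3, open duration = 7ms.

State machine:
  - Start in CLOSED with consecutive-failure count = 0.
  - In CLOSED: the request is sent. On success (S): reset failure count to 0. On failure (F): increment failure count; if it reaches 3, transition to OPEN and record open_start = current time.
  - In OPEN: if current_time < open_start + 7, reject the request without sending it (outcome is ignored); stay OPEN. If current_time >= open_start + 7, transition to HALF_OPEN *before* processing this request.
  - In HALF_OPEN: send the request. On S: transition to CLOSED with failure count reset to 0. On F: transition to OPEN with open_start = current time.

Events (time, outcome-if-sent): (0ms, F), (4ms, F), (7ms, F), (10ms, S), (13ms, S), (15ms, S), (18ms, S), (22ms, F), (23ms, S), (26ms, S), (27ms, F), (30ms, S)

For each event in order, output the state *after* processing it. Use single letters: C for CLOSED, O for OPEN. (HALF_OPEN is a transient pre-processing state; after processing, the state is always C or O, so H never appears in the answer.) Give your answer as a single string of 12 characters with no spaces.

State after each event:
  event#1 t=0ms outcome=F: state=CLOSED
  event#2 t=4ms outcome=F: state=CLOSED
  event#3 t=7ms outcome=F: state=OPEN
  event#4 t=10ms outcome=S: state=OPEN
  event#5 t=13ms outcome=S: state=OPEN
  event#6 t=15ms outcome=S: state=CLOSED
  event#7 t=18ms outcome=S: state=CLOSED
  event#8 t=22ms outcome=F: state=CLOSED
  event#9 t=23ms outcome=S: state=CLOSED
  event#10 t=26ms outcome=S: state=CLOSED
  event#11 t=27ms outcome=F: state=CLOSED
  event#12 t=30ms outcome=S: state=CLOSED

Answer: CCOOOCCCCCCC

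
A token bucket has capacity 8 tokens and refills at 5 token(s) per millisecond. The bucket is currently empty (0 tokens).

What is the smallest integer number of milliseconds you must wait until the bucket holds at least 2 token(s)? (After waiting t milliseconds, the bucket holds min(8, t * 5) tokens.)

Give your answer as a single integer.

Answer: 1

Derivation:
Need t * 5 >= 2, so t >= 2/5.
Smallest integer t = ceil(2/5) = 1.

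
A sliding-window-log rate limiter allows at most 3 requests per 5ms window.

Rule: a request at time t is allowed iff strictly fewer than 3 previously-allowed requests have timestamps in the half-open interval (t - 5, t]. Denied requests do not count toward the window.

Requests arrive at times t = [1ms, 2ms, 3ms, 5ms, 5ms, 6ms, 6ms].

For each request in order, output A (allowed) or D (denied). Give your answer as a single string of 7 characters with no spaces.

Tracking allowed requests in the window:
  req#1 t=1ms: ALLOW
  req#2 t=2ms: ALLOW
  req#3 t=3ms: ALLOW
  req#4 t=5ms: DENY
  req#5 t=5ms: DENY
  req#6 t=6ms: ALLOW
  req#7 t=6ms: DENY

Answer: AAADDAD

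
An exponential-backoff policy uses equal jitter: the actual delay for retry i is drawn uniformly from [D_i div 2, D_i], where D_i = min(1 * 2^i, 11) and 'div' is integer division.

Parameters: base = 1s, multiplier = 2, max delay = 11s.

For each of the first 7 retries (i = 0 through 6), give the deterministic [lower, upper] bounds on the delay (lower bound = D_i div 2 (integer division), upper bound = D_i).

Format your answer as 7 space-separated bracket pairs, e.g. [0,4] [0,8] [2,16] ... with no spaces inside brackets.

Answer: [0,1] [1,2] [2,4] [4,8] [5,11] [5,11] [5,11]

Derivation:
Computing bounds per retry:
  i=0: D_i=min(1*2^0,11)=1, bounds=[0,1]
  i=1: D_i=min(1*2^1,11)=2, bounds=[1,2]
  i=2: D_i=min(1*2^2,11)=4, bounds=[2,4]
  i=3: D_i=min(1*2^3,11)=8, bounds=[4,8]
  i=4: D_i=min(1*2^4,11)=11, bounds=[5,11]
  i=5: D_i=min(1*2^5,11)=11, bounds=[5,11]
  i=6: D_i=min(1*2^6,11)=11, bounds=[5,11]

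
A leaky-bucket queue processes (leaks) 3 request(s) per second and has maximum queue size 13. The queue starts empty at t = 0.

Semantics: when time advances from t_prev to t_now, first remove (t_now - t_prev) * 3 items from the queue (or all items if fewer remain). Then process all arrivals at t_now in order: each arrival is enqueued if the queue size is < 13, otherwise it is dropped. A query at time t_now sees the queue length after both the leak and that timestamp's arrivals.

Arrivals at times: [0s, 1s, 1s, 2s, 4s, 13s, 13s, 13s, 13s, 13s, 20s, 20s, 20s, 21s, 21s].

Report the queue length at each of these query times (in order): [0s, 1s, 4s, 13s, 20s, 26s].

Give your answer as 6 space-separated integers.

Queue lengths at query times:
  query t=0s: backlog = 1
  query t=1s: backlog = 2
  query t=4s: backlog = 1
  query t=13s: backlog = 5
  query t=20s: backlog = 3
  query t=26s: backlog = 0

Answer: 1 2 1 5 3 0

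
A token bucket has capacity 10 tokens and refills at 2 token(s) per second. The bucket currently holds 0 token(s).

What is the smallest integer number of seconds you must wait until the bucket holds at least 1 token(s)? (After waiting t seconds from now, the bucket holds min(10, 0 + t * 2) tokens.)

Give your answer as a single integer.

Answer: 1

Derivation:
Need 0 + t * 2 >= 1, so t >= 1/2.
Smallest integer t = ceil(1/2) = 1.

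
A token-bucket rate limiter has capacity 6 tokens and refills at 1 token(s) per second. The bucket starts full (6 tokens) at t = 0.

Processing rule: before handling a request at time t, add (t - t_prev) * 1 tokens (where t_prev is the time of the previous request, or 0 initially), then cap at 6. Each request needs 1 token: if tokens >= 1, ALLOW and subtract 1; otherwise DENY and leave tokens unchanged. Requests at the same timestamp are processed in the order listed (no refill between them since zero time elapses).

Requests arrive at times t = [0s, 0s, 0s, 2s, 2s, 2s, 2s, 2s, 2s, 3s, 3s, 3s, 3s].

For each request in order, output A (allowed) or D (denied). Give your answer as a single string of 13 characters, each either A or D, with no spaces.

Answer: AAAAAAAADADDD

Derivation:
Simulating step by step:
  req#1 t=0s: ALLOW
  req#2 t=0s: ALLOW
  req#3 t=0s: ALLOW
  req#4 t=2s: ALLOW
  req#5 t=2s: ALLOW
  req#6 t=2s: ALLOW
  req#7 t=2s: ALLOW
  req#8 t=2s: ALLOW
  req#9 t=2s: DENY
  req#10 t=3s: ALLOW
  req#11 t=3s: DENY
  req#12 t=3s: DENY
  req#13 t=3s: DENY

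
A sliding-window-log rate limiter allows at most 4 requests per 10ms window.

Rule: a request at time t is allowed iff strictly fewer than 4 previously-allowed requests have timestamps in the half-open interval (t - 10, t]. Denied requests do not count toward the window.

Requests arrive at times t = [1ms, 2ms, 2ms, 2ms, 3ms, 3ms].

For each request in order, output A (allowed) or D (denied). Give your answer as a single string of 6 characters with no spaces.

Answer: AAAADD

Derivation:
Tracking allowed requests in the window:
  req#1 t=1ms: ALLOW
  req#2 t=2ms: ALLOW
  req#3 t=2ms: ALLOW
  req#4 t=2ms: ALLOW
  req#5 t=3ms: DENY
  req#6 t=3ms: DENY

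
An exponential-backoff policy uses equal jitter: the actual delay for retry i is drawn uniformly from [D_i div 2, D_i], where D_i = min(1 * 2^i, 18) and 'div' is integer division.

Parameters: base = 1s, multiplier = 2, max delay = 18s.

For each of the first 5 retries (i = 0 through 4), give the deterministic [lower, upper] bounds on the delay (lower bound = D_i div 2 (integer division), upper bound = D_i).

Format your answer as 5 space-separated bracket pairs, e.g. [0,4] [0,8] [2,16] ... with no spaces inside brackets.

Answer: [0,1] [1,2] [2,4] [4,8] [8,16]

Derivation:
Computing bounds per retry:
  i=0: D_i=min(1*2^0,18)=1, bounds=[0,1]
  i=1: D_i=min(1*2^1,18)=2, bounds=[1,2]
  i=2: D_i=min(1*2^2,18)=4, bounds=[2,4]
  i=3: D_i=min(1*2^3,18)=8, bounds=[4,8]
  i=4: D_i=min(1*2^4,18)=16, bounds=[8,16]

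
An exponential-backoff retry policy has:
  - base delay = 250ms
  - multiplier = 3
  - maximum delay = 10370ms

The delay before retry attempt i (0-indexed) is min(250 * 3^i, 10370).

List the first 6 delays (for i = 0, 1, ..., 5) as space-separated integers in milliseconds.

Answer: 250 750 2250 6750 10370 10370

Derivation:
Computing each delay:
  i=0: min(250*3^0, 10370) = 250
  i=1: min(250*3^1, 10370) = 750
  i=2: min(250*3^2, 10370) = 2250
  i=3: min(250*3^3, 10370) = 6750
  i=4: min(250*3^4, 10370) = 10370
  i=5: min(250*3^5, 10370) = 10370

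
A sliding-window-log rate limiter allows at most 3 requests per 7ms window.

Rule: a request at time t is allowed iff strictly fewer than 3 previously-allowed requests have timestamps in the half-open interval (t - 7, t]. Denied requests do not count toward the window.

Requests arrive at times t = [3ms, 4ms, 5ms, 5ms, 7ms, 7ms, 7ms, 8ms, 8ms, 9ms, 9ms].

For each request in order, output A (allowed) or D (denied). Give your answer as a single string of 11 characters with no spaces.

Tracking allowed requests in the window:
  req#1 t=3ms: ALLOW
  req#2 t=4ms: ALLOW
  req#3 t=5ms: ALLOW
  req#4 t=5ms: DENY
  req#5 t=7ms: DENY
  req#6 t=7ms: DENY
  req#7 t=7ms: DENY
  req#8 t=8ms: DENY
  req#9 t=8ms: DENY
  req#10 t=9ms: DENY
  req#11 t=9ms: DENY

Answer: AAADDDDDDDD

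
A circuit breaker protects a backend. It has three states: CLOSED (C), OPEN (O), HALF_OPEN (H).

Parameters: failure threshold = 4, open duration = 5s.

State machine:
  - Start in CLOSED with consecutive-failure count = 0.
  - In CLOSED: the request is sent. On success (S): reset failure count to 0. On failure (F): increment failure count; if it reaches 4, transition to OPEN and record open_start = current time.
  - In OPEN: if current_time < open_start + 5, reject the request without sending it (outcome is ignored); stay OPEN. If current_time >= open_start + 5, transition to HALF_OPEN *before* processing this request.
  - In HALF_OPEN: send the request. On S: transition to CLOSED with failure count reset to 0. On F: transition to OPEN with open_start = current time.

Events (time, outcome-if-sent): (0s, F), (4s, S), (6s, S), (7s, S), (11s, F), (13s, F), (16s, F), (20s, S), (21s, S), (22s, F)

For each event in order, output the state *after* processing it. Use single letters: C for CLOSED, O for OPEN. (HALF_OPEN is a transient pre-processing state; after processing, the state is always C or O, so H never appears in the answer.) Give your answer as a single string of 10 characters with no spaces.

State after each event:
  event#1 t=0s outcome=F: state=CLOSED
  event#2 t=4s outcome=S: state=CLOSED
  event#3 t=6s outcome=S: state=CLOSED
  event#4 t=7s outcome=S: state=CLOSED
  event#5 t=11s outcome=F: state=CLOSED
  event#6 t=13s outcome=F: state=CLOSED
  event#7 t=16s outcome=F: state=CLOSED
  event#8 t=20s outcome=S: state=CLOSED
  event#9 t=21s outcome=S: state=CLOSED
  event#10 t=22s outcome=F: state=CLOSED

Answer: CCCCCCCCCC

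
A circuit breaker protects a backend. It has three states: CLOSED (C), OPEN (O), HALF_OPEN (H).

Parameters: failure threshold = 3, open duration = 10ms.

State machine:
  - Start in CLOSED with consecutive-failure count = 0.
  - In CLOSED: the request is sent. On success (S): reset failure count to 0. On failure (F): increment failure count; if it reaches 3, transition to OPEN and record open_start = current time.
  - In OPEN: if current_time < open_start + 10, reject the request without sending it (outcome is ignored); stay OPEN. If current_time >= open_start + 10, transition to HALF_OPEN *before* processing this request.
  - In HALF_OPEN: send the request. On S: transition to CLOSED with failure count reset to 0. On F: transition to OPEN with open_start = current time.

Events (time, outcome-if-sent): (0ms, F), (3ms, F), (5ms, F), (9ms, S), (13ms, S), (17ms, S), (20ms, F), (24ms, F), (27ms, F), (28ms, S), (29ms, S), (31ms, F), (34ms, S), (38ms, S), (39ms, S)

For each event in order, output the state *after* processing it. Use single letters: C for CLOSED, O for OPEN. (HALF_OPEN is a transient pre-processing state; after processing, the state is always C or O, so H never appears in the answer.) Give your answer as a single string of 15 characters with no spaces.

Answer: CCOOOCCCOOOOOCC

Derivation:
State after each event:
  event#1 t=0ms outcome=F: state=CLOSED
  event#2 t=3ms outcome=F: state=CLOSED
  event#3 t=5ms outcome=F: state=OPEN
  event#4 t=9ms outcome=S: state=OPEN
  event#5 t=13ms outcome=S: state=OPEN
  event#6 t=17ms outcome=S: state=CLOSED
  event#7 t=20ms outcome=F: state=CLOSED
  event#8 t=24ms outcome=F: state=CLOSED
  event#9 t=27ms outcome=F: state=OPEN
  event#10 t=28ms outcome=S: state=OPEN
  event#11 t=29ms outcome=S: state=OPEN
  event#12 t=31ms outcome=F: state=OPEN
  event#13 t=34ms outcome=S: state=OPEN
  event#14 t=38ms outcome=S: state=CLOSED
  event#15 t=39ms outcome=S: state=CLOSED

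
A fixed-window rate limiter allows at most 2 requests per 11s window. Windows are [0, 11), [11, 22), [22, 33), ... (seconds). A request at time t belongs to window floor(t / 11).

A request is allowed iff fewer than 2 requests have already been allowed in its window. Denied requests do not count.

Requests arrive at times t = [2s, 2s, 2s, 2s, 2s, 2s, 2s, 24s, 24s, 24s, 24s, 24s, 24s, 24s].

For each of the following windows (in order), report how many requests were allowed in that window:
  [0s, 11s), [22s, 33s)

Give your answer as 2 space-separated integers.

Answer: 2 2

Derivation:
Processing requests:
  req#1 t=2s (window 0): ALLOW
  req#2 t=2s (window 0): ALLOW
  req#3 t=2s (window 0): DENY
  req#4 t=2s (window 0): DENY
  req#5 t=2s (window 0): DENY
  req#6 t=2s (window 0): DENY
  req#7 t=2s (window 0): DENY
  req#8 t=24s (window 2): ALLOW
  req#9 t=24s (window 2): ALLOW
  req#10 t=24s (window 2): DENY
  req#11 t=24s (window 2): DENY
  req#12 t=24s (window 2): DENY
  req#13 t=24s (window 2): DENY
  req#14 t=24s (window 2): DENY

Allowed counts by window: 2 2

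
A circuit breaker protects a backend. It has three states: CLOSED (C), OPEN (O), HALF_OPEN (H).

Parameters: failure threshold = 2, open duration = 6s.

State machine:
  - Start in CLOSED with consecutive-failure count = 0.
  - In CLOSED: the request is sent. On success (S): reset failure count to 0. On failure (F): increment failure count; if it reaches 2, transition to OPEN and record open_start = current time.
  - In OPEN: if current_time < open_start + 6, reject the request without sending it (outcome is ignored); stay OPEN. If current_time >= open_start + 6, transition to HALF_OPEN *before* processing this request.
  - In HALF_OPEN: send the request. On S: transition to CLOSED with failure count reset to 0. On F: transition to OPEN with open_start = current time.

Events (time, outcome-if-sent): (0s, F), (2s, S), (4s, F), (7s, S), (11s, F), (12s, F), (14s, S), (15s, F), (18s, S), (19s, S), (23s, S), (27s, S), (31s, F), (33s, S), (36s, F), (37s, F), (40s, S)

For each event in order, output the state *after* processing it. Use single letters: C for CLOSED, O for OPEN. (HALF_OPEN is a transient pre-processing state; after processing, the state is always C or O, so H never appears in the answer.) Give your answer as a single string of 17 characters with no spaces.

Answer: CCCCCOOOCCCCCCCOO

Derivation:
State after each event:
  event#1 t=0s outcome=F: state=CLOSED
  event#2 t=2s outcome=S: state=CLOSED
  event#3 t=4s outcome=F: state=CLOSED
  event#4 t=7s outcome=S: state=CLOSED
  event#5 t=11s outcome=F: state=CLOSED
  event#6 t=12s outcome=F: state=OPEN
  event#7 t=14s outcome=S: state=OPEN
  event#8 t=15s outcome=F: state=OPEN
  event#9 t=18s outcome=S: state=CLOSED
  event#10 t=19s outcome=S: state=CLOSED
  event#11 t=23s outcome=S: state=CLOSED
  event#12 t=27s outcome=S: state=CLOSED
  event#13 t=31s outcome=F: state=CLOSED
  event#14 t=33s outcome=S: state=CLOSED
  event#15 t=36s outcome=F: state=CLOSED
  event#16 t=37s outcome=F: state=OPEN
  event#17 t=40s outcome=S: state=OPEN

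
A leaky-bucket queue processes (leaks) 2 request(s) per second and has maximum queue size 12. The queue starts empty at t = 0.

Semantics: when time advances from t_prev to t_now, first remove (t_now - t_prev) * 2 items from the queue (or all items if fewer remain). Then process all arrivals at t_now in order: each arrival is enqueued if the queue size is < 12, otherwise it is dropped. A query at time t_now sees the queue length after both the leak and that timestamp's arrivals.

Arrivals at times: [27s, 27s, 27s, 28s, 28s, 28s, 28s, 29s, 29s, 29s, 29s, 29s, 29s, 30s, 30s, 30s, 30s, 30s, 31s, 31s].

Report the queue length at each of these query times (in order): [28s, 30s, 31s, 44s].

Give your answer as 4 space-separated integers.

Queue lengths at query times:
  query t=28s: backlog = 5
  query t=30s: backlog = 12
  query t=31s: backlog = 12
  query t=44s: backlog = 0

Answer: 5 12 12 0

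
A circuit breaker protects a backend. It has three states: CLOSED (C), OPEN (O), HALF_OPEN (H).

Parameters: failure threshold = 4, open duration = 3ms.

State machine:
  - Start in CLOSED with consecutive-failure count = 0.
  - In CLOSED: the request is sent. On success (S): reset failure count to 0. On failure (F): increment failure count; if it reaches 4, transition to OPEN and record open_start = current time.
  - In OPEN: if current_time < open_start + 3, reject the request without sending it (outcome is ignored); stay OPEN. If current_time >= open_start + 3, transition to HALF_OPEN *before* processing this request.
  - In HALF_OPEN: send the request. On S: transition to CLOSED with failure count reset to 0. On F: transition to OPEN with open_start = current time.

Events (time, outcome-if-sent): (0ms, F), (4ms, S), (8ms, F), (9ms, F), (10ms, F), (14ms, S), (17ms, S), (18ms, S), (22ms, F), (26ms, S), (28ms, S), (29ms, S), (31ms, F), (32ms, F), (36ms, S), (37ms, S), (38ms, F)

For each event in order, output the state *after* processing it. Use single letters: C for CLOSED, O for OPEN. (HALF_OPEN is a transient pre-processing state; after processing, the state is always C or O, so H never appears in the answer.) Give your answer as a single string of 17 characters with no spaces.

State after each event:
  event#1 t=0ms outcome=F: state=CLOSED
  event#2 t=4ms outcome=S: state=CLOSED
  event#3 t=8ms outcome=F: state=CLOSED
  event#4 t=9ms outcome=F: state=CLOSED
  event#5 t=10ms outcome=F: state=CLOSED
  event#6 t=14ms outcome=S: state=CLOSED
  event#7 t=17ms outcome=S: state=CLOSED
  event#8 t=18ms outcome=S: state=CLOSED
  event#9 t=22ms outcome=F: state=CLOSED
  event#10 t=26ms outcome=S: state=CLOSED
  event#11 t=28ms outcome=S: state=CLOSED
  event#12 t=29ms outcome=S: state=CLOSED
  event#13 t=31ms outcome=F: state=CLOSED
  event#14 t=32ms outcome=F: state=CLOSED
  event#15 t=36ms outcome=S: state=CLOSED
  event#16 t=37ms outcome=S: state=CLOSED
  event#17 t=38ms outcome=F: state=CLOSED

Answer: CCCCCCCCCCCCCCCCC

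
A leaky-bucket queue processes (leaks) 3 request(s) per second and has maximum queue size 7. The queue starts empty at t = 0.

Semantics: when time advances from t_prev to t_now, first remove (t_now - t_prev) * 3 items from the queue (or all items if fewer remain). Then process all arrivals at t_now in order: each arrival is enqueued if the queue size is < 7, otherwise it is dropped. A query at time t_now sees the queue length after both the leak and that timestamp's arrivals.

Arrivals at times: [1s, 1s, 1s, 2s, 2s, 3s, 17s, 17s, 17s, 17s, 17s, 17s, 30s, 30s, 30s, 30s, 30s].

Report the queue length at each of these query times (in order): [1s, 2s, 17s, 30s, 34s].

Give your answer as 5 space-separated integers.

Queue lengths at query times:
  query t=1s: backlog = 3
  query t=2s: backlog = 2
  query t=17s: backlog = 6
  query t=30s: backlog = 5
  query t=34s: backlog = 0

Answer: 3 2 6 5 0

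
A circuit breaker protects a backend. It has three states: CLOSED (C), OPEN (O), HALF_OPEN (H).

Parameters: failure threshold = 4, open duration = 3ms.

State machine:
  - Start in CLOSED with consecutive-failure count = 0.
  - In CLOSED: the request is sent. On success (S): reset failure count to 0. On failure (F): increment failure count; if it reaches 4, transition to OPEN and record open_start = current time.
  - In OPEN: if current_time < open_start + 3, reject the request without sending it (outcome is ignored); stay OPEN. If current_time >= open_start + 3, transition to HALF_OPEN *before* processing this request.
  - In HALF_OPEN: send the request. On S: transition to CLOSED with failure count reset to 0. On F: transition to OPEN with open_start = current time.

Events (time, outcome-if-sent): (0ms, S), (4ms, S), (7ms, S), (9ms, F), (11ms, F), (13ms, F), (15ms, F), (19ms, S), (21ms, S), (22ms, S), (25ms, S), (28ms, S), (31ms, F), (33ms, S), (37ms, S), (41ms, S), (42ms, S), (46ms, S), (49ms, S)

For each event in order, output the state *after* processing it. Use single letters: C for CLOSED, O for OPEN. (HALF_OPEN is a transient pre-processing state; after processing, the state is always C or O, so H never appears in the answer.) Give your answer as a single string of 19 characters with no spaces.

State after each event:
  event#1 t=0ms outcome=S: state=CLOSED
  event#2 t=4ms outcome=S: state=CLOSED
  event#3 t=7ms outcome=S: state=CLOSED
  event#4 t=9ms outcome=F: state=CLOSED
  event#5 t=11ms outcome=F: state=CLOSED
  event#6 t=13ms outcome=F: state=CLOSED
  event#7 t=15ms outcome=F: state=OPEN
  event#8 t=19ms outcome=S: state=CLOSED
  event#9 t=21ms outcome=S: state=CLOSED
  event#10 t=22ms outcome=S: state=CLOSED
  event#11 t=25ms outcome=S: state=CLOSED
  event#12 t=28ms outcome=S: state=CLOSED
  event#13 t=31ms outcome=F: state=CLOSED
  event#14 t=33ms outcome=S: state=CLOSED
  event#15 t=37ms outcome=S: state=CLOSED
  event#16 t=41ms outcome=S: state=CLOSED
  event#17 t=42ms outcome=S: state=CLOSED
  event#18 t=46ms outcome=S: state=CLOSED
  event#19 t=49ms outcome=S: state=CLOSED

Answer: CCCCCCOCCCCCCCCCCCC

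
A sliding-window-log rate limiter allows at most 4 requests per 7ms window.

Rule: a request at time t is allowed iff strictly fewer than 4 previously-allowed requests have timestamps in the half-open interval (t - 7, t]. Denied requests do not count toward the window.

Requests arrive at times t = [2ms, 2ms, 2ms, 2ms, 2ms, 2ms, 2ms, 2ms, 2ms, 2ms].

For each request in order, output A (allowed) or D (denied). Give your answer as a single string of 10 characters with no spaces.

Tracking allowed requests in the window:
  req#1 t=2ms: ALLOW
  req#2 t=2ms: ALLOW
  req#3 t=2ms: ALLOW
  req#4 t=2ms: ALLOW
  req#5 t=2ms: DENY
  req#6 t=2ms: DENY
  req#7 t=2ms: DENY
  req#8 t=2ms: DENY
  req#9 t=2ms: DENY
  req#10 t=2ms: DENY

Answer: AAAADDDDDD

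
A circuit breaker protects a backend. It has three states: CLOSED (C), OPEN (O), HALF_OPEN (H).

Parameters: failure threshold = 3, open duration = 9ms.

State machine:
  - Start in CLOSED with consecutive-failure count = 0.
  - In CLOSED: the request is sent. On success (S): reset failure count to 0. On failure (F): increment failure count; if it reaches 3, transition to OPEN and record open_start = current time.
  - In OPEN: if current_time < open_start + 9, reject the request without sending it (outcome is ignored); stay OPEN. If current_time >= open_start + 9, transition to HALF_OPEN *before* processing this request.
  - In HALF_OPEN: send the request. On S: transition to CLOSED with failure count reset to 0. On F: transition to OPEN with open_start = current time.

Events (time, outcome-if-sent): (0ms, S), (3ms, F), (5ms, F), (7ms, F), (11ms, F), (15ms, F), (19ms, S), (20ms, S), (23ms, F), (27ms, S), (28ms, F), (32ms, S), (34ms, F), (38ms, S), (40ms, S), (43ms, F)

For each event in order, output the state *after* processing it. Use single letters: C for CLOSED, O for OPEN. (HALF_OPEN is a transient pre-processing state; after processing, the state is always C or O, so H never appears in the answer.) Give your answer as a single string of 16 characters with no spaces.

State after each event:
  event#1 t=0ms outcome=S: state=CLOSED
  event#2 t=3ms outcome=F: state=CLOSED
  event#3 t=5ms outcome=F: state=CLOSED
  event#4 t=7ms outcome=F: state=OPEN
  event#5 t=11ms outcome=F: state=OPEN
  event#6 t=15ms outcome=F: state=OPEN
  event#7 t=19ms outcome=S: state=CLOSED
  event#8 t=20ms outcome=S: state=CLOSED
  event#9 t=23ms outcome=F: state=CLOSED
  event#10 t=27ms outcome=S: state=CLOSED
  event#11 t=28ms outcome=F: state=CLOSED
  event#12 t=32ms outcome=S: state=CLOSED
  event#13 t=34ms outcome=F: state=CLOSED
  event#14 t=38ms outcome=S: state=CLOSED
  event#15 t=40ms outcome=S: state=CLOSED
  event#16 t=43ms outcome=F: state=CLOSED

Answer: CCCOOOCCCCCCCCCC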